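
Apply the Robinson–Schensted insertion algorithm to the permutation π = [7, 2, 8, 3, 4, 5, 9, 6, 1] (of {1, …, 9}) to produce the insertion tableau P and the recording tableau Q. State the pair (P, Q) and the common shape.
P = [1, 3, 4, 5, 6] / [2, 8, 9] / [7];  Q = [1, 3, 5, 6, 7] / [2, 4, 8] / [9];  common shape = (5, 3, 1)

Row-insert the values π_1, π_2, … into P one at a time, bumping the leftmost entry strictly greater than the inserted value down to the next row. The recording tableau Q records, in position (i, j), the step at which that cell was added to P.
  Insert 7 (step 1): P = [7];  Q = [1]
  Insert 2 (step 2): P = [2] / [7];  Q = [1] / [2]
  Insert 8 (step 3): P = [2, 8] / [7];  Q = [1, 3] / [2]
  Insert 3 (step 4): P = [2, 3] / [7, 8];  Q = [1, 3] / [2, 4]
  Insert 4 (step 5): P = [2, 3, 4] / [7, 8];  Q = [1, 3, 5] / [2, 4]
  Insert 5 (step 6): P = [2, 3, 4, 5] / [7, 8];  Q = [1, 3, 5, 6] / [2, 4]
  Insert 9 (step 7): P = [2, 3, 4, 5, 9] / [7, 8];  Q = [1, 3, 5, 6, 7] / [2, 4]
  Insert 6 (step 8): P = [2, 3, 4, 5, 6] / [7, 8, 9];  Q = [1, 3, 5, 6, 7] / [2, 4, 8]
  Insert 1 (step 9): P = [1, 3, 4, 5, 6] / [2, 8, 9] / [7];  Q = [1, 3, 5, 6, 7] / [2, 4, 8] / [9]
Final shape: (5, 3, 1).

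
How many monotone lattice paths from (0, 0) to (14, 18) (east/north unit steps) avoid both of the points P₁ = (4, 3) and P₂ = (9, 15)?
Number of paths = 295937256

Inclusion–exclusion. Total paths: C(32, 14) = 471435600. Through P₁: C(7, 4)·C(25, 10) = 114406600. Through P₂: C(24, 9)·C(8, 5) = 73220224. Since P₁ is strictly southwest of P₂, a monotone path through both must visit P₁ then P₂; paths through both = C(7, 4)·C(17, 5)·C(8, 5) = 12128480. Avoid both = 471435600 − 114406600 − 73220224 + 12128480 = 295937256.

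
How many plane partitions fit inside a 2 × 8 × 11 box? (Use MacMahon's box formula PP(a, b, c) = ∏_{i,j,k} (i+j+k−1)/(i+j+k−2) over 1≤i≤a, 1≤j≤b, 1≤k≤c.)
PP(2, 8, 11) = 1057896060

Evaluate the triple product over i = 1..2, j = 1..8, k = 1..11. The factors are (2/1) · (3/2) · (4/3) · (5/4) · (6/5) · (7/6) · (8/7) · (9/8) · … (176 factors total). The numerators and denominators telescope so the product is an integer; carrying out the multiplication exactly gives PP(2, 8, 11) = 1057896060.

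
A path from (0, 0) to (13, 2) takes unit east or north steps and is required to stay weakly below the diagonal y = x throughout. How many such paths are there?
Number of paths = 90

By the reflection principle (André's argument), the number of monotone paths to (13, 2) with n ≤ m that never go above y = x is C(15, 13) − C(15, 14) = 105 − 15 = 90.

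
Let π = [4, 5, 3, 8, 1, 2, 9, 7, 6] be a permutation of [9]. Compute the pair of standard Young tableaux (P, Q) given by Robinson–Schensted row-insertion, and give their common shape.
P = [1, 2, 6, 9] / [3, 5, 7] / [4, 8];  Q = [1, 2, 4, 7] / [3, 6, 8] / [5, 9];  common shape = (4, 3, 2)

Row-insert the values π_1, π_2, … into P one at a time, bumping the leftmost entry strictly greater than the inserted value down to the next row. The recording tableau Q records, in position (i, j), the step at which that cell was added to P.
  Insert 4 (step 1): P = [4];  Q = [1]
  Insert 5 (step 2): P = [4, 5];  Q = [1, 2]
  Insert 3 (step 3): P = [3, 5] / [4];  Q = [1, 2] / [3]
  Insert 8 (step 4): P = [3, 5, 8] / [4];  Q = [1, 2, 4] / [3]
  Insert 1 (step 5): P = [1, 5, 8] / [3] / [4];  Q = [1, 2, 4] / [3] / [5]
  Insert 2 (step 6): P = [1, 2, 8] / [3, 5] / [4];  Q = [1, 2, 4] / [3, 6] / [5]
  Insert 9 (step 7): P = [1, 2, 8, 9] / [3, 5] / [4];  Q = [1, 2, 4, 7] / [3, 6] / [5]
  Insert 7 (step 8): P = [1, 2, 7, 9] / [3, 5, 8] / [4];  Q = [1, 2, 4, 7] / [3, 6, 8] / [5]
  Insert 6 (step 9): P = [1, 2, 6, 9] / [3, 5, 7] / [4, 8];  Q = [1, 2, 4, 7] / [3, 6, 8] / [5, 9]
Final shape: (4, 3, 2).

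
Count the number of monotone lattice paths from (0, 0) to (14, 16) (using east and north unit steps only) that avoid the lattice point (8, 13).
Number of paths = 128329515

Total paths from (0, 0) to (14, 16): C(30, 14) = 145422675. Paths through (8, 13): (paths (0, 0) → (8, 13)) × (paths (8, 13) → (14, 16)) = C(21, 8) · C(9, 6) = 203490 · 84 = 17093160. Avoidance count = 145422675 − 17093160 = 128329515.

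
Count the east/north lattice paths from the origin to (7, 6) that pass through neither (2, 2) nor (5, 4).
Number of paths = 564

Inclusion–exclusion. Total paths: C(13, 7) = 1716. Through P₁: C(4, 2)·C(9, 5) = 756. Through P₂: C(9, 5)·C(4, 2) = 756. Since P₁ is strictly southwest of P₂, a monotone path through both must visit P₁ then P₂; paths through both = C(4, 2)·C(5, 3)·C(4, 2) = 360. Avoid both = 1716 − 756 − 756 + 360 = 564.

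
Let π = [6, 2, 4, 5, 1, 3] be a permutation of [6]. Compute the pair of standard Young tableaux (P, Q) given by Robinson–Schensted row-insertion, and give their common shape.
P = [1, 3, 5] / [2, 4] / [6];  Q = [1, 3, 4] / [2, 6] / [5];  common shape = (3, 2, 1)

Row-insert the values π_1, π_2, … into P one at a time, bumping the leftmost entry strictly greater than the inserted value down to the next row. The recording tableau Q records, in position (i, j), the step at which that cell was added to P.
  Insert 6 (step 1): P = [6];  Q = [1]
  Insert 2 (step 2): P = [2] / [6];  Q = [1] / [2]
  Insert 4 (step 3): P = [2, 4] / [6];  Q = [1, 3] / [2]
  Insert 5 (step 4): P = [2, 4, 5] / [6];  Q = [1, 3, 4] / [2]
  Insert 1 (step 5): P = [1, 4, 5] / [2] / [6];  Q = [1, 3, 4] / [2] / [5]
  Insert 3 (step 6): P = [1, 3, 5] / [2, 4] / [6];  Q = [1, 3, 4] / [2, 6] / [5]
Final shape: (3, 2, 1).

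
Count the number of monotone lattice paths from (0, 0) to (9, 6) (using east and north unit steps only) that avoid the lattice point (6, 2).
Number of paths = 4025

Total paths from (0, 0) to (9, 6): C(15, 9) = 5005. Paths through (6, 2): (paths (0, 0) → (6, 2)) × (paths (6, 2) → (9, 6)) = C(8, 6) · C(7, 3) = 28 · 35 = 980. Avoidance count = 5005 − 980 = 4025.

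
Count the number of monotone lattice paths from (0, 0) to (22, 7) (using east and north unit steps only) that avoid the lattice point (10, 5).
Number of paths = 1287507

Total paths from (0, 0) to (22, 7): C(29, 22) = 1560780. Paths through (10, 5): (paths (0, 0) → (10, 5)) × (paths (10, 5) → (22, 7)) = C(15, 10) · C(14, 12) = 3003 · 91 = 273273. Avoidance count = 1560780 − 273273 = 1287507.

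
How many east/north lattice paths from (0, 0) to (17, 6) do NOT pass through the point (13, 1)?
Number of paths = 99183

Total paths from (0, 0) to (17, 6): C(23, 17) = 100947. Paths through (13, 1): (paths (0, 0) → (13, 1)) × (paths (13, 1) → (17, 6)) = C(14, 13) · C(9, 4) = 14 · 126 = 1764. Avoidance count = 100947 − 1764 = 99183.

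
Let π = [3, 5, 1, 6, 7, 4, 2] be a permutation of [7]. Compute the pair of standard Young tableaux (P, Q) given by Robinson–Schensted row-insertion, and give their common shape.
P = [1, 2, 6, 7] / [3, 4] / [5];  Q = [1, 2, 4, 5] / [3, 6] / [7];  common shape = (4, 2, 1)

Row-insert the values π_1, π_2, … into P one at a time, bumping the leftmost entry strictly greater than the inserted value down to the next row. The recording tableau Q records, in position (i, j), the step at which that cell was added to P.
  Insert 3 (step 1): P = [3];  Q = [1]
  Insert 5 (step 2): P = [3, 5];  Q = [1, 2]
  Insert 1 (step 3): P = [1, 5] / [3];  Q = [1, 2] / [3]
  Insert 6 (step 4): P = [1, 5, 6] / [3];  Q = [1, 2, 4] / [3]
  Insert 7 (step 5): P = [1, 5, 6, 7] / [3];  Q = [1, 2, 4, 5] / [3]
  Insert 4 (step 6): P = [1, 4, 6, 7] / [3, 5];  Q = [1, 2, 4, 5] / [3, 6]
  Insert 2 (step 7): P = [1, 2, 6, 7] / [3, 4] / [5];  Q = [1, 2, 4, 5] / [3, 6] / [7]
Final shape: (4, 2, 1).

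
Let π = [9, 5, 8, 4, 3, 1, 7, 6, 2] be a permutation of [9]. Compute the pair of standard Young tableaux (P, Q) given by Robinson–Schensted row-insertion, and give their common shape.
P = [1, 2] / [3, 6] / [4, 7] / [5, 8] / [9];  Q = [1, 3] / [2, 7] / [4, 8] / [5, 9] / [6];  common shape = (2, 2, 2, 2, 1)

Row-insert the values π_1, π_2, … into P one at a time, bumping the leftmost entry strictly greater than the inserted value down to the next row. The recording tableau Q records, in position (i, j), the step at which that cell was added to P.
  Insert 9 (step 1): P = [9];  Q = [1]
  Insert 5 (step 2): P = [5] / [9];  Q = [1] / [2]
  Insert 8 (step 3): P = [5, 8] / [9];  Q = [1, 3] / [2]
  Insert 4 (step 4): P = [4, 8] / [5] / [9];  Q = [1, 3] / [2] / [4]
  Insert 3 (step 5): P = [3, 8] / [4] / [5] / [9];  Q = [1, 3] / [2] / [4] / [5]
  Insert 1 (step 6): P = [1, 8] / [3] / [4] / [5] / [9];  Q = [1, 3] / [2] / [4] / [5] / [6]
  Insert 7 (step 7): P = [1, 7] / [3, 8] / [4] / [5] / [9];  Q = [1, 3] / [2, 7] / [4] / [5] / [6]
  Insert 6 (step 8): P = [1, 6] / [3, 7] / [4, 8] / [5] / [9];  Q = [1, 3] / [2, 7] / [4, 8] / [5] / [6]
  Insert 2 (step 9): P = [1, 2] / [3, 6] / [4, 7] / [5, 8] / [9];  Q = [1, 3] / [2, 7] / [4, 8] / [5, 9] / [6]
Final shape: (2, 2, 2, 2, 1).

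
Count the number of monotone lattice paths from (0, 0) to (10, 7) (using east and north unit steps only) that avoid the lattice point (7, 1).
Number of paths = 18776

Total paths from (0, 0) to (10, 7): C(17, 10) = 19448. Paths through (7, 1): (paths (0, 0) → (7, 1)) × (paths (7, 1) → (10, 7)) = C(8, 7) · C(9, 3) = 8 · 84 = 672. Avoidance count = 19448 − 672 = 18776.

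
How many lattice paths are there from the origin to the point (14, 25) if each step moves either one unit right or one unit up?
Number of paths = 15084504396

A monotone lattice path from (0, 0) to (14, 25) consists of 14 east steps and 25 north steps in some order, so it is determined by which 14 of the 39 steps are east. The count is C(39, 14) = 15084504396.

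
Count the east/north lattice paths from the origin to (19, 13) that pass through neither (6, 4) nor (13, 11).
Number of paths = 193203528

Inclusion–exclusion. Total paths: C(32, 19) = 347373600. Through P₁: C(10, 6)·C(22, 13) = 104458200. Through P₂: C(24, 13)·C(8, 6) = 69892032. Since P₁ is strictly southwest of P₂, a monotone path through both must visit P₁ then P₂; paths through both = C(10, 6)·C(14, 7)·C(8, 6) = 20180160. Avoid both = 347373600 − 104458200 − 69892032 + 20180160 = 193203528.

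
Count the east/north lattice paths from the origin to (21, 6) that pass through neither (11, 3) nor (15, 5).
Number of paths = 121598

Inclusion–exclusion. Total paths: C(27, 21) = 296010. Through P₁: C(14, 11)·C(13, 10) = 104104. Through P₂: C(20, 15)·C(7, 6) = 108528. Since P₁ is strictly southwest of P₂, a monotone path through both must visit P₁ then P₂; paths through both = C(14, 11)·C(6, 4)·C(7, 6) = 38220. Avoid both = 296010 − 104104 − 108528 + 38220 = 121598.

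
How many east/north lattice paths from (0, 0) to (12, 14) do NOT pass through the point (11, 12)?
Number of paths = 5601466

Total paths from (0, 0) to (12, 14): C(26, 12) = 9657700. Paths through (11, 12): (paths (0, 0) → (11, 12)) × (paths (11, 12) → (12, 14)) = C(23, 11) · C(3, 1) = 1352078 · 3 = 4056234. Avoidance count = 9657700 − 4056234 = 5601466.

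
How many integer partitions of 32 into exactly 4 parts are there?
p(32, 4 parts) = 249

Partitions of n into exactly k parts are in bijection with partitions of n − k into at most k parts (subtract 1 from each part). So p(32, exactly 4) = p(28, parts ≤ 4). Computing via the recurrence p(m, j) = p(m, j−1) + p(m−j, j) gives 249.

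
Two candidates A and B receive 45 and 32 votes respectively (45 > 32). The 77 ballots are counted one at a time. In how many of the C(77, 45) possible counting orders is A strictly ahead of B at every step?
Strict-lead orderings = 778726690986322239070

Total orderings of the 77 votes with 45 for A: C(77, 45) = 4612458092765139416030. By the Bertrand ballot formula (Cycle Lemma / reflection principle), the number of orderings in which A is strictly ahead of B throughout is (p − q)/(p + q) · C(p + q, p) = (45 − 32)/(45 + 32) · 4612458092765139416030 = 778726690986322239070.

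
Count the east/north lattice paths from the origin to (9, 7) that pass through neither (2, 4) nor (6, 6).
Number of paths = 6844

Inclusion–exclusion. Total paths: C(16, 9) = 11440. Through P₁: C(6, 2)·C(10, 7) = 1800. Through P₂: C(12, 6)·C(4, 3) = 3696. Since P₁ is strictly southwest of P₂, a monotone path through both must visit P₁ then P₂; paths through both = C(6, 2)·C(6, 4)·C(4, 3) = 900. Avoid both = 11440 − 1800 − 3696 + 900 = 6844.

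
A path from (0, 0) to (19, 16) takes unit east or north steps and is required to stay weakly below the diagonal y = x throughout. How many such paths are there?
Number of paths = 811985790

By the reflection principle (André's argument), the number of monotone paths to (19, 16) with n ≤ m that never go above y = x is C(35, 19) − C(35, 20) = 4059928950 − 3247943160 = 811985790.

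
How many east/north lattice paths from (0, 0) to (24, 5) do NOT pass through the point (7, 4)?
Number of paths = 112815

Total paths from (0, 0) to (24, 5): C(29, 24) = 118755. Paths through (7, 4): (paths (0, 0) → (7, 4)) × (paths (7, 4) → (24, 5)) = C(11, 7) · C(18, 17) = 330 · 18 = 5940. Avoidance count = 118755 − 5940 = 112815.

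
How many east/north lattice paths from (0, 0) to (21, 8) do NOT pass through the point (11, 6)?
Number of paths = 3475329

Total paths from (0, 0) to (21, 8): C(29, 21) = 4292145. Paths through (11, 6): (paths (0, 0) → (11, 6)) × (paths (11, 6) → (21, 8)) = C(17, 11) · C(12, 10) = 12376 · 66 = 816816. Avoidance count = 4292145 − 816816 = 3475329.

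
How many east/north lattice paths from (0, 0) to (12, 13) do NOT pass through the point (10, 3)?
Number of paths = 5181424

Total paths from (0, 0) to (12, 13): C(25, 12) = 5200300. Paths through (10, 3): (paths (0, 0) → (10, 3)) × (paths (10, 3) → (12, 13)) = C(13, 10) · C(12, 2) = 286 · 66 = 18876. Avoidance count = 5200300 − 18876 = 5181424.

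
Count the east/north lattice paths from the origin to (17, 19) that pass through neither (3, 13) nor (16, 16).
Number of paths = 6172723840

Inclusion–exclusion. Total paths: C(36, 17) = 8597496600. Through P₁: C(16, 3)·C(20, 14) = 21705600. Through P₂: C(32, 16)·C(4, 1) = 2404321560. Since P₁ is strictly southwest of P₂, a monotone path through both must visit P₁ then P₂; paths through both = C(16, 3)·C(16, 13)·C(4, 1) = 1254400. Avoid both = 8597496600 − 21705600 − 2404321560 + 1254400 = 6172723840.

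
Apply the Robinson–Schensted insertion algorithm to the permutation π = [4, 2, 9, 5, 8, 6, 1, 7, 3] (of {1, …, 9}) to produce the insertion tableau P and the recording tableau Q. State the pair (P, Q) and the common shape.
P = [1, 3, 6, 7] / [2, 5] / [4, 8] / [9];  Q = [1, 3, 5, 8] / [2, 4] / [6, 9] / [7];  common shape = (4, 2, 2, 1)

Row-insert the values π_1, π_2, … into P one at a time, bumping the leftmost entry strictly greater than the inserted value down to the next row. The recording tableau Q records, in position (i, j), the step at which that cell was added to P.
  Insert 4 (step 1): P = [4];  Q = [1]
  Insert 2 (step 2): P = [2] / [4];  Q = [1] / [2]
  Insert 9 (step 3): P = [2, 9] / [4];  Q = [1, 3] / [2]
  Insert 5 (step 4): P = [2, 5] / [4, 9];  Q = [1, 3] / [2, 4]
  Insert 8 (step 5): P = [2, 5, 8] / [4, 9];  Q = [1, 3, 5] / [2, 4]
  Insert 6 (step 6): P = [2, 5, 6] / [4, 8] / [9];  Q = [1, 3, 5] / [2, 4] / [6]
  Insert 1 (step 7): P = [1, 5, 6] / [2, 8] / [4] / [9];  Q = [1, 3, 5] / [2, 4] / [6] / [7]
  Insert 7 (step 8): P = [1, 5, 6, 7] / [2, 8] / [4] / [9];  Q = [1, 3, 5, 8] / [2, 4] / [6] / [7]
  Insert 3 (step 9): P = [1, 3, 6, 7] / [2, 5] / [4, 8] / [9];  Q = [1, 3, 5, 8] / [2, 4] / [6, 9] / [7]
Final shape: (4, 2, 2, 1).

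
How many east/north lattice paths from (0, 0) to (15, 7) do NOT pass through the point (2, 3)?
Number of paths = 146744

Total paths from (0, 0) to (15, 7): C(22, 15) = 170544. Paths through (2, 3): (paths (0, 0) → (2, 3)) × (paths (2, 3) → (15, 7)) = C(5, 2) · C(17, 13) = 10 · 2380 = 23800. Avoidance count = 170544 − 23800 = 146744.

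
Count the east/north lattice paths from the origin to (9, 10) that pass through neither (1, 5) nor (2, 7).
Number of paths = 82496

Inclusion–exclusion. Total paths: C(19, 9) = 92378. Through P₁: C(6, 1)·C(13, 8) = 7722. Through P₂: C(9, 2)·C(10, 7) = 4320. Since P₁ is strictly southwest of P₂, a monotone path through both must visit P₁ then P₂; paths through both = C(6, 1)·C(3, 1)·C(10, 7) = 2160. Avoid both = 92378 − 7722 − 4320 + 2160 = 82496.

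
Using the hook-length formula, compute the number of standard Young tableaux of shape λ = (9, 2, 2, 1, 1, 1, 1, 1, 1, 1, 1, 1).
# SYT of shape (9, 2, 2, 1, 1, 1, 1, 1, 1, 1, 1, 1) = 11639628

Hook-length formula: f^λ = n! / Π hook(c), product over all cells c of the Young diagram. For λ = (9, 2, 2, 1, 1, 1, 1, 1, 1, 1, 1, 1), n = 22 boxes. Hook lengths by row (left-to-right, top-to-bottom): [20, 10, 7, 6, 5, 4, 3, 2, 1]; [12, 2]; [11, 1]; [9]; [8]; [7]; [6]; [5]; [4]; [3]; [2]; [1]. Product of hooks = 96566722560000. So f^λ = 22! / 96566722560000 = 1124000727777607680000 / 96566722560000 = 11639628.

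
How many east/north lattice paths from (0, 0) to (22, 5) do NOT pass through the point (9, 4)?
Number of paths = 70720

Total paths from (0, 0) to (22, 5): C(27, 22) = 80730. Paths through (9, 4): (paths (0, 0) → (9, 4)) × (paths (9, 4) → (22, 5)) = C(13, 9) · C(14, 13) = 715 · 14 = 10010. Avoidance count = 80730 − 10010 = 70720.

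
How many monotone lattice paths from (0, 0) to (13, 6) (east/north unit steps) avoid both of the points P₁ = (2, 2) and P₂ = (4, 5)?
Number of paths = 18282

Inclusion–exclusion. Total paths: C(19, 13) = 27132. Through P₁: C(4, 2)·C(15, 11) = 8190. Through P₂: C(9, 4)·C(10, 9) = 1260. Since P₁ is strictly southwest of P₂, a monotone path through both must visit P₁ then P₂; paths through both = C(4, 2)·C(5, 2)·C(10, 9) = 600. Avoid both = 27132 − 8190 − 1260 + 600 = 18282.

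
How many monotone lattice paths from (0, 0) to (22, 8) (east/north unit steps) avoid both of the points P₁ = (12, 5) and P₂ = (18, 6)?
Number of paths = 2713957

Inclusion–exclusion. Total paths: C(30, 22) = 5852925. Through P₁: C(17, 12)·C(13, 10) = 1769768. Through P₂: C(24, 18)·C(6, 4) = 2018940. Since P₁ is strictly southwest of P₂, a monotone path through both must visit P₁ then P₂; paths through both = C(17, 12)·C(7, 6)·C(6, 4) = 649740. Avoid both = 5852925 − 1769768 − 2018940 + 649740 = 2713957.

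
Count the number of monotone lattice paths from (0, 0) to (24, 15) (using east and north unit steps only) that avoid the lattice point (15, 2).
Number of paths = 25073191540

Total paths from (0, 0) to (24, 15): C(39, 24) = 25140840660. Paths through (15, 2): (paths (0, 0) → (15, 2)) × (paths (15, 2) → (24, 15)) = C(17, 15) · C(22, 9) = 136 · 497420 = 67649120. Avoidance count = 25140840660 − 67649120 = 25073191540.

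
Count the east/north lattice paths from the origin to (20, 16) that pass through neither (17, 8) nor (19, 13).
Number of paths = 5830770135

Inclusion–exclusion. Total paths: C(36, 20) = 7307872110. Through P₁: C(25, 17)·C(11, 3) = 178459875. Through P₂: C(32, 19)·C(4, 1) = 1389494400. Since P₁ is strictly southwest of P₂, a monotone path through both must visit P₁ then P₂; paths through both = C(25, 17)·C(7, 2)·C(4, 1) = 90852300. Avoid both = 7307872110 − 178459875 − 1389494400 + 90852300 = 5830770135.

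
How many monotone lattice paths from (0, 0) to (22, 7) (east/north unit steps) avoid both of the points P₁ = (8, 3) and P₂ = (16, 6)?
Number of paths = 724164

Inclusion–exclusion. Total paths: C(29, 22) = 1560780. Through P₁: C(11, 8)·C(18, 14) = 504900. Through P₂: C(22, 16)·C(7, 6) = 522291. Since P₁ is strictly southwest of P₂, a monotone path through both must visit P₁ then P₂; paths through both = C(11, 8)·C(11, 8)·C(7, 6) = 190575. Avoid both = 1560780 − 504900 − 522291 + 190575 = 724164.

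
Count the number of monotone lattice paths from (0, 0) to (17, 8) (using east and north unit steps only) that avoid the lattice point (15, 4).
Number of paths = 1023435

Total paths from (0, 0) to (17, 8): C(25, 17) = 1081575. Paths through (15, 4): (paths (0, 0) → (15, 4)) × (paths (15, 4) → (17, 8)) = C(19, 15) · C(6, 2) = 3876 · 15 = 58140. Avoidance count = 1081575 − 58140 = 1023435.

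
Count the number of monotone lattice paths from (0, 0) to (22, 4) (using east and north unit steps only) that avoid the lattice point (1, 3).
Number of paths = 14862

Total paths from (0, 0) to (22, 4): C(26, 22) = 14950. Paths through (1, 3): (paths (0, 0) → (1, 3)) × (paths (1, 3) → (22, 4)) = C(4, 1) · C(22, 21) = 4 · 22 = 88. Avoidance count = 14950 − 88 = 14862.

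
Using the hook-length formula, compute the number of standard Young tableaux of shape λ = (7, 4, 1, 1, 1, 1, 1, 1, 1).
# SYT of shape (7, 4, 1, 1, 1, 1, 1, 1, 1) = 1018368

Hook-length formula: f^λ = n! / Π hook(c), product over all cells c of the Young diagram. For λ = (7, 4, 1, 1, 1, 1, 1, 1, 1), n = 18 boxes. Hook lengths by row (left-to-right, top-to-bottom): [15, 7, 6, 5, 3, 2, 1]; [11, 3, 2, 1]; [7]; [6]; [5]; [4]; [3]; [2]; [1]. Product of hooks = 6286896000. So f^λ = 18! / 6286896000 = 6402373705728000 / 6286896000 = 1018368.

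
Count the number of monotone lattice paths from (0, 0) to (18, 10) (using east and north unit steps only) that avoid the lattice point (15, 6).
Number of paths = 11223870

Total paths from (0, 0) to (18, 10): C(28, 18) = 13123110. Paths through (15, 6): (paths (0, 0) → (15, 6)) × (paths (15, 6) → (18, 10)) = C(21, 15) · C(7, 3) = 54264 · 35 = 1899240. Avoidance count = 13123110 − 1899240 = 11223870.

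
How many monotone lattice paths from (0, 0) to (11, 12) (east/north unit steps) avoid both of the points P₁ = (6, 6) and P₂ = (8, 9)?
Number of paths = 623790

Inclusion–exclusion. Total paths: C(23, 11) = 1352078. Through P₁: C(12, 6)·C(11, 5) = 426888. Through P₂: C(17, 8)·C(6, 3) = 486200. Since P₁ is strictly southwest of P₂, a monotone path through both must visit P₁ then P₂; paths through both = C(12, 6)·C(5, 2)·C(6, 3) = 184800. Avoid both = 1352078 − 426888 − 486200 + 184800 = 623790.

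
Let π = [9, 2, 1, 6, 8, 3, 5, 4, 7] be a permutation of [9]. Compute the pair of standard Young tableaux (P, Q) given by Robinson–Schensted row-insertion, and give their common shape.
P = [1, 3, 4, 7] / [2, 5, 8] / [6] / [9];  Q = [1, 4, 5, 9] / [2, 6, 7] / [3] / [8];  common shape = (4, 3, 1, 1)

Row-insert the values π_1, π_2, … into P one at a time, bumping the leftmost entry strictly greater than the inserted value down to the next row. The recording tableau Q records, in position (i, j), the step at which that cell was added to P.
  Insert 9 (step 1): P = [9];  Q = [1]
  Insert 2 (step 2): P = [2] / [9];  Q = [1] / [2]
  Insert 1 (step 3): P = [1] / [2] / [9];  Q = [1] / [2] / [3]
  Insert 6 (step 4): P = [1, 6] / [2] / [9];  Q = [1, 4] / [2] / [3]
  Insert 8 (step 5): P = [1, 6, 8] / [2] / [9];  Q = [1, 4, 5] / [2] / [3]
  Insert 3 (step 6): P = [1, 3, 8] / [2, 6] / [9];  Q = [1, 4, 5] / [2, 6] / [3]
  Insert 5 (step 7): P = [1, 3, 5] / [2, 6, 8] / [9];  Q = [1, 4, 5] / [2, 6, 7] / [3]
  Insert 4 (step 8): P = [1, 3, 4] / [2, 5, 8] / [6] / [9];  Q = [1, 4, 5] / [2, 6, 7] / [3] / [8]
  Insert 7 (step 9): P = [1, 3, 4, 7] / [2, 5, 8] / [6] / [9];  Q = [1, 4, 5, 9] / [2, 6, 7] / [3] / [8]
Final shape: (4, 3, 1, 1).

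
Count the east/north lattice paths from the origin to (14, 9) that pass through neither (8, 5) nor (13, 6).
Number of paths = 469280

Inclusion–exclusion. Total paths: C(23, 14) = 817190. Through P₁: C(13, 8)·C(10, 6) = 270270. Through P₂: C(19, 13)·C(4, 1) = 108528. Since P₁ is strictly southwest of P₂, a monotone path through both must visit P₁ then P₂; paths through both = C(13, 8)·C(6, 5)·C(4, 1) = 30888. Avoid both = 817190 − 270270 − 108528 + 30888 = 469280.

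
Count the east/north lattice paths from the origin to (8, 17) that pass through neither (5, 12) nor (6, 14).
Number of paths = 533087

Inclusion–exclusion. Total paths: C(25, 8) = 1081575. Through P₁: C(17, 5)·C(8, 3) = 346528. Through P₂: C(20, 6)·C(5, 2) = 387600. Since P₁ is strictly southwest of P₂, a monotone path through both must visit P₁ then P₂; paths through both = C(17, 5)·C(3, 1)·C(5, 2) = 185640. Avoid both = 1081575 − 346528 − 387600 + 185640 = 533087.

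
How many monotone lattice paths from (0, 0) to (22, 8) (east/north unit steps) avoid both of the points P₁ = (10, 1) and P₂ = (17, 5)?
Number of paths = 4027233

Inclusion–exclusion. Total paths: C(30, 22) = 5852925. Through P₁: C(11, 10)·C(19, 12) = 554268. Through P₂: C(22, 17)·C(8, 5) = 1474704. Since P₁ is strictly southwest of P₂, a monotone path through both must visit P₁ then P₂; paths through both = C(11, 10)·C(11, 7)·C(8, 5) = 203280. Avoid both = 5852925 − 554268 − 1474704 + 203280 = 4027233.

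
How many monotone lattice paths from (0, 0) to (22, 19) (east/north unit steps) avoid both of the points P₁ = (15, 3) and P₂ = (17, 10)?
Number of paths = 227631990270

Inclusion–exclusion. Total paths: C(41, 22) = 244662670200. Through P₁: C(18, 15)·C(23, 7) = 200048112. Through P₂: C(27, 17)·C(14, 5) = 16889442570. Since P₁ is strictly southwest of P₂, a monotone path through both must visit P₁ then P₂; paths through both = C(18, 15)·C(9, 2)·C(14, 5) = 58810752. Avoid both = 244662670200 − 200048112 − 16889442570 + 58810752 = 227631990270.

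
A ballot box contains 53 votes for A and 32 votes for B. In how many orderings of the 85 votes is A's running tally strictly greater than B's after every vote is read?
Strict-lead orderings = 61873866799697844988866

Total orderings of the 85 votes with 53 for A: C(85, 53) = 250441841808300801145410. By the Bertrand ballot formula (Cycle Lemma / reflection principle), the number of orderings in which A is strictly ahead of B throughout is (p − q)/(p + q) · C(p + q, p) = (53 − 32)/(53 + 32) · 250441841808300801145410 = 61873866799697844988866.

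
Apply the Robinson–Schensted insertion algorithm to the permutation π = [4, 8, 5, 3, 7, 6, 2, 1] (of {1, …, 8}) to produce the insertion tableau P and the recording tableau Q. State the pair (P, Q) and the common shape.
P = [1, 5, 6] / [2, 7] / [3] / [4] / [8];  Q = [1, 2, 5] / [3, 6] / [4] / [7] / [8];  common shape = (3, 2, 1, 1, 1)

Row-insert the values π_1, π_2, … into P one at a time, bumping the leftmost entry strictly greater than the inserted value down to the next row. The recording tableau Q records, in position (i, j), the step at which that cell was added to P.
  Insert 4 (step 1): P = [4];  Q = [1]
  Insert 8 (step 2): P = [4, 8];  Q = [1, 2]
  Insert 5 (step 3): P = [4, 5] / [8];  Q = [1, 2] / [3]
  Insert 3 (step 4): P = [3, 5] / [4] / [8];  Q = [1, 2] / [3] / [4]
  Insert 7 (step 5): P = [3, 5, 7] / [4] / [8];  Q = [1, 2, 5] / [3] / [4]
  Insert 6 (step 6): P = [3, 5, 6] / [4, 7] / [8];  Q = [1, 2, 5] / [3, 6] / [4]
  Insert 2 (step 7): P = [2, 5, 6] / [3, 7] / [4] / [8];  Q = [1, 2, 5] / [3, 6] / [4] / [7]
  Insert 1 (step 8): P = [1, 5, 6] / [2, 7] / [3] / [4] / [8];  Q = [1, 2, 5] / [3, 6] / [4] / [7] / [8]
Final shape: (3, 2, 1, 1, 1).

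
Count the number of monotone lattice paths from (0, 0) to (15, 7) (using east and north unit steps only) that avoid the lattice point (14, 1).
Number of paths = 170439

Total paths from (0, 0) to (15, 7): C(22, 15) = 170544. Paths through (14, 1): (paths (0, 0) → (14, 1)) × (paths (14, 1) → (15, 7)) = C(15, 14) · C(7, 1) = 15 · 7 = 105. Avoidance count = 170544 − 105 = 170439.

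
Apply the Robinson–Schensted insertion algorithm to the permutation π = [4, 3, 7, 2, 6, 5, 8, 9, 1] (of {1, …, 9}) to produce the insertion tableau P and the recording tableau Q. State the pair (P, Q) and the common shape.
P = [1, 5, 8, 9] / [2, 6] / [3, 7] / [4];  Q = [1, 3, 7, 8] / [2, 5] / [4, 6] / [9];  common shape = (4, 2, 2, 1)

Row-insert the values π_1, π_2, … into P one at a time, bumping the leftmost entry strictly greater than the inserted value down to the next row. The recording tableau Q records, in position (i, j), the step at which that cell was added to P.
  Insert 4 (step 1): P = [4];  Q = [1]
  Insert 3 (step 2): P = [3] / [4];  Q = [1] / [2]
  Insert 7 (step 3): P = [3, 7] / [4];  Q = [1, 3] / [2]
  Insert 2 (step 4): P = [2, 7] / [3] / [4];  Q = [1, 3] / [2] / [4]
  Insert 6 (step 5): P = [2, 6] / [3, 7] / [4];  Q = [1, 3] / [2, 5] / [4]
  Insert 5 (step 6): P = [2, 5] / [3, 6] / [4, 7];  Q = [1, 3] / [2, 5] / [4, 6]
  Insert 8 (step 7): P = [2, 5, 8] / [3, 6] / [4, 7];  Q = [1, 3, 7] / [2, 5] / [4, 6]
  Insert 9 (step 8): P = [2, 5, 8, 9] / [3, 6] / [4, 7];  Q = [1, 3, 7, 8] / [2, 5] / [4, 6]
  Insert 1 (step 9): P = [1, 5, 8, 9] / [2, 6] / [3, 7] / [4];  Q = [1, 3, 7, 8] / [2, 5] / [4, 6] / [9]
Final shape: (4, 2, 2, 1).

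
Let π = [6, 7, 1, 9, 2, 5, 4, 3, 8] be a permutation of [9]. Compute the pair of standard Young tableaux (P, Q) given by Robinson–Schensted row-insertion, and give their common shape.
P = [1, 2, 3, 8] / [4, 7, 9] / [5] / [6];  Q = [1, 2, 4, 9] / [3, 5, 6] / [7] / [8];  common shape = (4, 3, 1, 1)

Row-insert the values π_1, π_2, … into P one at a time, bumping the leftmost entry strictly greater than the inserted value down to the next row. The recording tableau Q records, in position (i, j), the step at which that cell was added to P.
  Insert 6 (step 1): P = [6];  Q = [1]
  Insert 7 (step 2): P = [6, 7];  Q = [1, 2]
  Insert 1 (step 3): P = [1, 7] / [6];  Q = [1, 2] / [3]
  Insert 9 (step 4): P = [1, 7, 9] / [6];  Q = [1, 2, 4] / [3]
  Insert 2 (step 5): P = [1, 2, 9] / [6, 7];  Q = [1, 2, 4] / [3, 5]
  Insert 5 (step 6): P = [1, 2, 5] / [6, 7, 9];  Q = [1, 2, 4] / [3, 5, 6]
  Insert 4 (step 7): P = [1, 2, 4] / [5, 7, 9] / [6];  Q = [1, 2, 4] / [3, 5, 6] / [7]
  Insert 3 (step 8): P = [1, 2, 3] / [4, 7, 9] / [5] / [6];  Q = [1, 2, 4] / [3, 5, 6] / [7] / [8]
  Insert 8 (step 9): P = [1, 2, 3, 8] / [4, 7, 9] / [5] / [6];  Q = [1, 2, 4, 9] / [3, 5, 6] / [7] / [8]
Final shape: (4, 3, 1, 1).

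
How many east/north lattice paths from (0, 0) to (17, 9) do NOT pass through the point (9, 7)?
Number of paths = 2609750

Total paths from (0, 0) to (17, 9): C(26, 17) = 3124550. Paths through (9, 7): (paths (0, 0) → (9, 7)) × (paths (9, 7) → (17, 9)) = C(16, 9) · C(10, 8) = 11440 · 45 = 514800. Avoidance count = 3124550 − 514800 = 2609750.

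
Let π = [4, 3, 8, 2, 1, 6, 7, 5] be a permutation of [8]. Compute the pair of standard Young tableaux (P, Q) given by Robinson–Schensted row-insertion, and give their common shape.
P = [1, 5, 7] / [2, 6] / [3, 8] / [4];  Q = [1, 3, 7] / [2, 6] / [4, 8] / [5];  common shape = (3, 2, 2, 1)

Row-insert the values π_1, π_2, … into P one at a time, bumping the leftmost entry strictly greater than the inserted value down to the next row. The recording tableau Q records, in position (i, j), the step at which that cell was added to P.
  Insert 4 (step 1): P = [4];  Q = [1]
  Insert 3 (step 2): P = [3] / [4];  Q = [1] / [2]
  Insert 8 (step 3): P = [3, 8] / [4];  Q = [1, 3] / [2]
  Insert 2 (step 4): P = [2, 8] / [3] / [4];  Q = [1, 3] / [2] / [4]
  Insert 1 (step 5): P = [1, 8] / [2] / [3] / [4];  Q = [1, 3] / [2] / [4] / [5]
  Insert 6 (step 6): P = [1, 6] / [2, 8] / [3] / [4];  Q = [1, 3] / [2, 6] / [4] / [5]
  Insert 7 (step 7): P = [1, 6, 7] / [2, 8] / [3] / [4];  Q = [1, 3, 7] / [2, 6] / [4] / [5]
  Insert 5 (step 8): P = [1, 5, 7] / [2, 6] / [3, 8] / [4];  Q = [1, 3, 7] / [2, 6] / [4, 8] / [5]
Final shape: (3, 2, 2, 1).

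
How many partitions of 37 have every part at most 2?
p(37, parts ≤ 2) = 19

Use the recurrence p(n, m) = p(n, m−1) + p(n−m, m): either the largest part is < m (count p(n, m−1)) or the largest part is exactly m (remove one copy of m, count p(n−m, m)). With p(0, ·) = 1 this gives p(37, parts ≤ 2) = 19. (By conjugating Young diagrams, this also counts partitions of 37 into at most 2 parts.)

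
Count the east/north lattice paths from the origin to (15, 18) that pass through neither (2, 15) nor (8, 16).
Number of paths = 1010639476

Inclusion–exclusion. Total paths: C(33, 15) = 1037158320. Through P₁: C(17, 2)·C(16, 13) = 76160. Through P₂: C(24, 8)·C(9, 7) = 26476956. Since P₁ is strictly southwest of P₂, a monotone path through both must visit P₁ then P₂; paths through both = C(17, 2)·C(7, 6)·C(9, 7) = 34272. Avoid both = 1037158320 − 76160 − 26476956 + 34272 = 1010639476.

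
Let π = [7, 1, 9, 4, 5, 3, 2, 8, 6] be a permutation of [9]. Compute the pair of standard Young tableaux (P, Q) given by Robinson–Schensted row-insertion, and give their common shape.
P = [1, 2, 5, 6] / [3, 8] / [4, 9] / [7];  Q = [1, 3, 5, 8] / [2, 4] / [6, 9] / [7];  common shape = (4, 2, 2, 1)

Row-insert the values π_1, π_2, … into P one at a time, bumping the leftmost entry strictly greater than the inserted value down to the next row. The recording tableau Q records, in position (i, j), the step at which that cell was added to P.
  Insert 7 (step 1): P = [7];  Q = [1]
  Insert 1 (step 2): P = [1] / [7];  Q = [1] / [2]
  Insert 9 (step 3): P = [1, 9] / [7];  Q = [1, 3] / [2]
  Insert 4 (step 4): P = [1, 4] / [7, 9];  Q = [1, 3] / [2, 4]
  Insert 5 (step 5): P = [1, 4, 5] / [7, 9];  Q = [1, 3, 5] / [2, 4]
  Insert 3 (step 6): P = [1, 3, 5] / [4, 9] / [7];  Q = [1, 3, 5] / [2, 4] / [6]
  Insert 2 (step 7): P = [1, 2, 5] / [3, 9] / [4] / [7];  Q = [1, 3, 5] / [2, 4] / [6] / [7]
  Insert 8 (step 8): P = [1, 2, 5, 8] / [3, 9] / [4] / [7];  Q = [1, 3, 5, 8] / [2, 4] / [6] / [7]
  Insert 6 (step 9): P = [1, 2, 5, 6] / [3, 8] / [4, 9] / [7];  Q = [1, 3, 5, 8] / [2, 4] / [6, 9] / [7]
Final shape: (4, 2, 2, 1).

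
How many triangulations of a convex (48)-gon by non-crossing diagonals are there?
C_46 = 8740328711533173390046320

These polygon triangulations are counted by the Catalan number C_n = (1/(n + 1)) · C(2n, n). For n = 46: C_46 = (1/47) · C(92, 46) = 410795449442059149332177040/47 = 8740328711533173390046320.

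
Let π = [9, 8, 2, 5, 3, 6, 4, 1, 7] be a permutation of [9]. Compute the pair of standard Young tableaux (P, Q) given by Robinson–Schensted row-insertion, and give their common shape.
P = [1, 3, 4, 7] / [2, 6] / [5] / [8] / [9];  Q = [1, 4, 6, 9] / [2, 7] / [3] / [5] / [8];  common shape = (4, 2, 1, 1, 1)

Row-insert the values π_1, π_2, … into P one at a time, bumping the leftmost entry strictly greater than the inserted value down to the next row. The recording tableau Q records, in position (i, j), the step at which that cell was added to P.
  Insert 9 (step 1): P = [9];  Q = [1]
  Insert 8 (step 2): P = [8] / [9];  Q = [1] / [2]
  Insert 2 (step 3): P = [2] / [8] / [9];  Q = [1] / [2] / [3]
  Insert 5 (step 4): P = [2, 5] / [8] / [9];  Q = [1, 4] / [2] / [3]
  Insert 3 (step 5): P = [2, 3] / [5] / [8] / [9];  Q = [1, 4] / [2] / [3] / [5]
  Insert 6 (step 6): P = [2, 3, 6] / [5] / [8] / [9];  Q = [1, 4, 6] / [2] / [3] / [5]
  Insert 4 (step 7): P = [2, 3, 4] / [5, 6] / [8] / [9];  Q = [1, 4, 6] / [2, 7] / [3] / [5]
  Insert 1 (step 8): P = [1, 3, 4] / [2, 6] / [5] / [8] / [9];  Q = [1, 4, 6] / [2, 7] / [3] / [5] / [8]
  Insert 7 (step 9): P = [1, 3, 4, 7] / [2, 6] / [5] / [8] / [9];  Q = [1, 4, 6, 9] / [2, 7] / [3] / [5] / [8]
Final shape: (4, 2, 1, 1, 1).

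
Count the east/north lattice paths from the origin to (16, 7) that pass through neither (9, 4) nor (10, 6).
Number of paths = 118316

Inclusion–exclusion. Total paths: C(23, 16) = 245157. Through P₁: C(13, 9)·C(10, 7) = 85800. Through P₂: C(16, 10)·C(7, 6) = 56056. Since P₁ is strictly southwest of P₂, a monotone path through both must visit P₁ then P₂; paths through both = C(13, 9)·C(3, 1)·C(7, 6) = 15015. Avoid both = 245157 − 85800 − 56056 + 15015 = 118316.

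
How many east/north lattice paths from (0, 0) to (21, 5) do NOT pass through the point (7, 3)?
Number of paths = 51380

Total paths from (0, 0) to (21, 5): C(26, 21) = 65780. Paths through (7, 3): (paths (0, 0) → (7, 3)) × (paths (7, 3) → (21, 5)) = C(10, 7) · C(16, 14) = 120 · 120 = 14400. Avoidance count = 65780 − 14400 = 51380.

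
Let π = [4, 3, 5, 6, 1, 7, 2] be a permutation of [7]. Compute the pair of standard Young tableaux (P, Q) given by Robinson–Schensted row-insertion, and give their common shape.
P = [1, 2, 6, 7] / [3, 5] / [4];  Q = [1, 3, 4, 6] / [2, 7] / [5];  common shape = (4, 2, 1)

Row-insert the values π_1, π_2, … into P one at a time, bumping the leftmost entry strictly greater than the inserted value down to the next row. The recording tableau Q records, in position (i, j), the step at which that cell was added to P.
  Insert 4 (step 1): P = [4];  Q = [1]
  Insert 3 (step 2): P = [3] / [4];  Q = [1] / [2]
  Insert 5 (step 3): P = [3, 5] / [4];  Q = [1, 3] / [2]
  Insert 6 (step 4): P = [3, 5, 6] / [4];  Q = [1, 3, 4] / [2]
  Insert 1 (step 5): P = [1, 5, 6] / [3] / [4];  Q = [1, 3, 4] / [2] / [5]
  Insert 7 (step 6): P = [1, 5, 6, 7] / [3] / [4];  Q = [1, 3, 4, 6] / [2] / [5]
  Insert 2 (step 7): P = [1, 2, 6, 7] / [3, 5] / [4];  Q = [1, 3, 4, 6] / [2, 7] / [5]
Final shape: (4, 2, 1).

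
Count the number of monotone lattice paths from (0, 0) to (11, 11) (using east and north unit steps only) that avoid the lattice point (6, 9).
Number of paths = 600327

Total paths from (0, 0) to (11, 11): C(22, 11) = 705432. Paths through (6, 9): (paths (0, 0) → (6, 9)) × (paths (6, 9) → (11, 11)) = C(15, 6) · C(7, 5) = 5005 · 21 = 105105. Avoidance count = 705432 − 105105 = 600327.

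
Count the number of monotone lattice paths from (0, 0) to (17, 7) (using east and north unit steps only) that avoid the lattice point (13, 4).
Number of paths = 262804

Total paths from (0, 0) to (17, 7): C(24, 17) = 346104. Paths through (13, 4): (paths (0, 0) → (13, 4)) × (paths (13, 4) → (17, 7)) = C(17, 13) · C(7, 4) = 2380 · 35 = 83300. Avoidance count = 346104 − 83300 = 262804.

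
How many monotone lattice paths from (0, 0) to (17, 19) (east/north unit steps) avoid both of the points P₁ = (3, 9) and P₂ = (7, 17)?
Number of paths = 8150364816

Inclusion–exclusion. Total paths: C(36, 17) = 8597496600. Through P₁: C(12, 3)·C(24, 14) = 431476320. Through P₂: C(24, 7)·C(12, 10) = 22842864. Since P₁ is strictly southwest of P₂, a monotone path through both must visit P₁ then P₂; paths through both = C(12, 3)·C(12, 4)·C(12, 10) = 7187400. Avoid both = 8597496600 − 431476320 − 22842864 + 7187400 = 8150364816.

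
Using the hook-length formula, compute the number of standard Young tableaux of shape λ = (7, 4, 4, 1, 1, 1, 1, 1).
# SYT of shape (7, 4, 4, 1, 1, 1, 1, 1) = 55426800

Hook-length formula: f^λ = n! / Π hook(c), product over all cells c of the Young diagram. For λ = (7, 4, 4, 1, 1, 1, 1, 1), n = 20 boxes. Hook lengths by row (left-to-right, top-to-bottom): [14, 8, 7, 6, 3, 2, 1]; [10, 4, 3, 2]; [9, 3, 2, 1]; [5]; [4]; [3]; [2]; [1]. Product of hooks = 43893964800. So f^λ = 20! / 43893964800 = 2432902008176640000 / 43893964800 = 55426800.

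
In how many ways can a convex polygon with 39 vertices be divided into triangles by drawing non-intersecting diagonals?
C_37 = 45950804324621742364

These polygon triangulations are counted by the Catalan number C_n = (1/(n + 1)) · C(2n, n). For n = 37: C_37 = (1/38) · C(74, 37) = 1746130564335626209832/38 = 45950804324621742364.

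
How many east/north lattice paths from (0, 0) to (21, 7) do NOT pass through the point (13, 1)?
Number of paths = 1141998

Total paths from (0, 0) to (21, 7): C(28, 21) = 1184040. Paths through (13, 1): (paths (0, 0) → (13, 1)) × (paths (13, 1) → (21, 7)) = C(14, 13) · C(14, 8) = 14 · 3003 = 42042. Avoidance count = 1184040 − 42042 = 1141998.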